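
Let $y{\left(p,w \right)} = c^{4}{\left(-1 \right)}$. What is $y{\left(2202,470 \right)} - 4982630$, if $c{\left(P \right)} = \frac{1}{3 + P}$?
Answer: $- \frac{79722079}{16} \approx -4.9826 \cdot 10^{6}$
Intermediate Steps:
$y{\left(p,w \right)} = \frac{1}{16}$ ($y{\left(p,w \right)} = \left(\frac{1}{3 - 1}\right)^{4} = \left(\frac{1}{2}\right)^{4} = \frac{1}{16}$)
$y{\left(2202,470 \right)} - 4982630 = \frac{1}{16} - 4982630 = - \frac{79722079}{16}$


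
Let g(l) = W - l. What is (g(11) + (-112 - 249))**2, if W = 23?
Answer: 121801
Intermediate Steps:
g(l) = 23 - l
(g(11) + (-112 - 249))**2 = ((23 - 1*11) + (-112 - 249))**2 = ((23 - 11) - 361)**2 = (12 - 361)**2 = (-349)**2 = 121801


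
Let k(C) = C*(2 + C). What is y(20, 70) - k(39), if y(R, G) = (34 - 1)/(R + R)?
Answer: -63927/40 ≈ -1598.2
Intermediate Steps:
y(R, G) = 33/(2*R) (y(R, G) = 33/((2*R)) = 33*(1/(2*R)) = 33/(2*R))
y(20, 70) - k(39) = (33/2)/20 - 39*(2 + 39) = (33/2)*(1/20) - 39*41 = 33/40 - 1*1599 = 33/40 - 1599 = -63927/40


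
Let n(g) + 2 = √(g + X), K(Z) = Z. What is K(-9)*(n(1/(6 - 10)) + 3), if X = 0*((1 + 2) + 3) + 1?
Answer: -9 - 9*√3/2 ≈ -16.794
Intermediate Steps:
X = 1 (X = 0*(3 + 3) + 1 = 0*6 + 1 = 0 + 1 = 1)
n(g) = -2 + √(1 + g) (n(g) = -2 + √(g + 1) = -2 + √(1 + g))
K(-9)*(n(1/(6 - 10)) + 3) = -9*((-2 + √(1 + 1/(6 - 10))) + 3) = -9*((-2 + √(1 + 1/(-4))) + 3) = -9*((-2 + √(1 - ¼)) + 3) = -9*((-2 + √(¾)) + 3) = -9*((-2 + √3/2) + 3) = -9*(1 + √3/2) = -9 - 9*√3/2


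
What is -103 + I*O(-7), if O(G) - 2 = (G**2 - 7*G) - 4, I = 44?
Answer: 4121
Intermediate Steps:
O(G) = -2 + G**2 - 7*G (O(G) = 2 + ((G**2 - 7*G) - 4) = 2 + (-4 + G**2 - 7*G) = -2 + G**2 - 7*G)
-103 + I*O(-7) = -103 + 44*(-2 + (-7)**2 - 7*(-7)) = -103 + 44*(-2 + 49 + 49) = -103 + 44*96 = -103 + 4224 = 4121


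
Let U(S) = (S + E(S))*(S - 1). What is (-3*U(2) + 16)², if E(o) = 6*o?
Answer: 676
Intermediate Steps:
U(S) = 7*S*(-1 + S) (U(S) = (S + 6*S)*(S - 1) = (7*S)*(-1 + S) = 7*S*(-1 + S))
(-3*U(2) + 16)² = (-21*2*(-1 + 2) + 16)² = (-21*2 + 16)² = (-3*14 + 16)² = (-42 + 16)² = (-26)² = 676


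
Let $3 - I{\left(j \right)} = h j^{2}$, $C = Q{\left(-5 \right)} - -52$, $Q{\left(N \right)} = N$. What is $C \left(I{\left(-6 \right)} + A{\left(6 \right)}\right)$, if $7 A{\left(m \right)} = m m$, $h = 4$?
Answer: $- \frac{44697}{7} \approx -6385.3$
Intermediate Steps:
$A{\left(m \right)} = \frac{m^{2}}{7}$ ($A{\left(m \right)} = \frac{m m}{7} = \frac{m^{2}}{7}$)
$C = 47$ ($C = -5 - -52 = -5 + 52 = 47$)
$I{\left(j \right)} = 3 - 4 j^{2}$
$C \left(I{\left(-6 \right)} + A{\left(6 \right)}\right) = 47 \left(\left(3 - 4 \left(-6\right)^{2}\right) + \frac{6^{2}}{7}\right) = 47 \left(\left(3 - 144\right) + \frac{1}{7} \cdot 36\right) = 47 \left(\left(3 - 144\right) + \frac{36}{7}\right) = 47 \left(-141 + \frac{36}{7}\right) = 47 \left(- \frac{951}{7}\right) = - \frac{44697}{7}$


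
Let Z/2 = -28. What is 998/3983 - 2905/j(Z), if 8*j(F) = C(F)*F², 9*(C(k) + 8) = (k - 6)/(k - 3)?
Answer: 158808709/133382704 ≈ 1.1906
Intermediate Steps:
Z = -56 (Z = 2*(-28) = -56)
C(k) = -8 + (-6 + k)/(9*(-3 + k)) (C(k) = -8 + ((k - 6)/(k - 3))/9 = -8 + ((-6 + k)/(-3 + k))/9 = -8 + (-6 + k)/(9*(-3 + k)))
j(F) = F²*(210 - 71*F)/(72*(-3 + F)) (j(F) = (((210 - 71*F)/(9*(-3 + F)))*F²)/8 = (F²*(210 - 71*F)/(9*(-3 + F)))/8 = F²*(210 - 71*F)/(72*(-3 + F)))
998/3983 - 2905/j(Z) = 998/3983 - 2905*9*(-3 - 56)/(392*(210 - 71*(-56))) = 998*(1/3983) - 2905*(-531/(392*(210 + 3976))) = 998/3983 - 2905/((1/72)*3136*(-1/59)*4186) = 998/3983 - 2905/(-1640912/531) = 998/3983 - 2905*(-531/1640912) = 998/3983 + 220365/234416 = 158808709/133382704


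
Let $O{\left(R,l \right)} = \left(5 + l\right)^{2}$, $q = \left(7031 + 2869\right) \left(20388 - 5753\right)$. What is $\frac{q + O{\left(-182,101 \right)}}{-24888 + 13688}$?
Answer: $- \frac{18112217}{1400} \approx -12937.0$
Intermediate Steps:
$q = 144886500$ ($q = 9900 \cdot 14635 = 144886500$)
$\frac{q + O{\left(-182,101 \right)}}{-24888 + 13688} = \frac{144886500 + \left(5 + 101\right)^{2}}{-24888 + 13688} = \frac{144886500 + 106^{2}}{-11200} = \left(144886500 + 11236\right) \left(- \frac{1}{11200}\right) = 144897736 \left(- \frac{1}{11200}\right) = - \frac{18112217}{1400}$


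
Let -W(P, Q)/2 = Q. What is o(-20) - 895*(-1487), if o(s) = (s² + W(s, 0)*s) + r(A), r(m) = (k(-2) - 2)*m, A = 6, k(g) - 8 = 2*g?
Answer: 1331277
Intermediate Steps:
W(P, Q) = -2*Q
k(g) = 8 + 2*g
r(m) = 2*m (r(m) = ((8 + 2*(-2)) - 2)*m = ((8 - 4) - 2)*m = (4 - 2)*m = 2*m)
o(s) = 12 + s² (o(s) = (s² + (-2*0)*s) + 2*6 = (s² + 0*s) + 12 = (s² + 0) + 12 = s² + 12 = 12 + s²)
o(-20) - 895*(-1487) = (12 + (-20)²) - 895*(-1487) = (12 + 400) + 1330865 = 412 + 1330865 = 1331277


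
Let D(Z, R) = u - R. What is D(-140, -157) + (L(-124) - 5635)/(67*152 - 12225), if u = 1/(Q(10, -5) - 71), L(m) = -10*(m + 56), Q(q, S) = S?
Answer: 24727751/155116 ≈ 159.41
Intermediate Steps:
L(m) = -560 - 10*m (L(m) = -10*(56 + m) = -560 - 10*m)
u = -1/76 (u = 1/(-5 - 71) = 1/(-76) = -1/76 ≈ -0.013158)
D(Z, R) = -1/76 - R
D(-140, -157) + (L(-124) - 5635)/(67*152 - 12225) = (-1/76 - 1*(-157)) + ((-560 - 10*(-124)) - 5635)/(67*152 - 12225) = (-1/76 + 157) + ((-560 + 1240) - 5635)/(10184 - 12225) = 11931/76 + (680 - 5635)/(-2041) = 11931/76 - 4955*(-1/2041) = 11931/76 + 4955/2041 = 24727751/155116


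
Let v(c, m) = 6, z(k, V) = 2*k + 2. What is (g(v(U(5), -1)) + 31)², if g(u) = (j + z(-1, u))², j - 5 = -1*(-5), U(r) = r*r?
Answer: 17161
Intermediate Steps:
z(k, V) = 2 + 2*k
U(r) = r²
j = 10 (j = 5 - 1*(-5) = 5 + 5 = 10)
g(u) = 100 (g(u) = (10 + (2 + 2*(-1)))² = (10 + (2 - 2))² = (10 + 0)² = 10² = 100)
(g(v(U(5), -1)) + 31)² = (100 + 31)² = 131² = 17161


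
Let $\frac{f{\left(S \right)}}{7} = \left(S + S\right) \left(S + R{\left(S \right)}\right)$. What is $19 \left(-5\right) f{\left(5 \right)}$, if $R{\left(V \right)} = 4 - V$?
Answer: $-26600$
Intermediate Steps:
$f{\left(S \right)} = 56 S$ ($f{\left(S \right)} = 7 \left(S + S\right) \left(S - \left(-4 + S\right)\right) = 7 \cdot 2 S 4 = 7 \cdot 8 S = 56 S$)
$19 \left(-5\right) f{\left(5 \right)} = 19 \left(-5\right) 56 \cdot 5 = \left(-95\right) 280 = -26600$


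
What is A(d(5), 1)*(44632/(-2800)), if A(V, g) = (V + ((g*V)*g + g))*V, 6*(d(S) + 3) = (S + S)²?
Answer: -555509/90 ≈ -6172.3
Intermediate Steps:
d(S) = -3 + 2*S²/3 (d(S) = -3 + (S + S)²/6 = -3 + (2*S)²/6 = -3 + (4*S²)/6 = -3 + 2*S²/3)
A(V, g) = V*(V + g + V*g²) (A(V, g) = (V + ((V*g)*g + g))*V = (V + (V*g² + g))*V = (V + (g + V*g²))*V = (V + g + V*g²)*V = V*(V + g + V*g²))
A(d(5), 1)*(44632/(-2800)) = ((-3 + (⅔)*5²)*((-3 + (⅔)*5²) + 1 + (-3 + (⅔)*5²)*1²))*(44632/(-2800)) = ((-3 + (⅔)*25)*((-3 + (⅔)*25) + 1 + (-3 + (⅔)*25)*1))*(44632*(-1/2800)) = ((-3 + 50/3)*((-3 + 50/3) + 1 + (-3 + 50/3)*1))*(-797/50) = (41*(41/3 + 1 + (41/3)*1)/3)*(-797/50) = (41*(41/3 + 1 + 41/3)/3)*(-797/50) = ((41/3)*(85/3))*(-797/50) = (3485/9)*(-797/50) = -555509/90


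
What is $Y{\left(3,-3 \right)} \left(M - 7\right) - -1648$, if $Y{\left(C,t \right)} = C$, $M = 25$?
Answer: $1702$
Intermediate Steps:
$Y{\left(3,-3 \right)} \left(M - 7\right) - -1648 = 3 \left(25 - 7\right) - -1648 = 3 \cdot 18 + 1648 = 54 + 1648 = 1702$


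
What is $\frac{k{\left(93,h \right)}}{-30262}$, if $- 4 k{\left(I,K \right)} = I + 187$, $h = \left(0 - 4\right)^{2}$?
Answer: $\frac{35}{15131} \approx 0.0023131$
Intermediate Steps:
$h = 16$ ($h = \left(-4\right)^{2} = 16$)
$k{\left(I,K \right)} = - \frac{187}{4} - \frac{I}{4}$ ($k{\left(I,K \right)} = - \frac{I + 187}{4} = - \frac{187 + I}{4} = - \frac{187}{4} - \frac{I}{4}$)
$\frac{k{\left(93,h \right)}}{-30262} = \frac{- \frac{187}{4} - \frac{93}{4}}{-30262} = \left(- \frac{187}{4} - \frac{93}{4}\right) \left(- \frac{1}{30262}\right) = \left(-70\right) \left(- \frac{1}{30262}\right) = \frac{35}{15131}$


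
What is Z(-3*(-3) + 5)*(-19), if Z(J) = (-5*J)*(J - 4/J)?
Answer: 18240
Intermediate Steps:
Z(J) = -5*J*(J - 4/J) (Z(J) = (-5*J)*(J - 4/J) = -5*J*(J - 4/J))
Z(-3*(-3) + 5)*(-19) = (20 - 5*(-3*(-3) + 5)²)*(-19) = (20 - 5*(9 + 5)²)*(-19) = (20 - 5*14²)*(-19) = (20 - 5*196)*(-19) = (20 - 980)*(-19) = -960*(-19) = 18240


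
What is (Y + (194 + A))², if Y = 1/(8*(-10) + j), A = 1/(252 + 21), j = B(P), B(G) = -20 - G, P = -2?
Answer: 549737722249/14607684 ≈ 37633.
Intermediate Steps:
j = -18 (j = -20 - 1*(-2) = -20 + 2 = -18)
A = 1/273 ≈ 0.0036630
Y = -1/98 (Y = 1/(8*(-10) - 18) = 1/(-80 - 18) = 1/(-98) = -1/98 ≈ -0.010204)
(Y + (194 + A))² = (-1/98 + (194 + 1/273))² = (-1/98 + 52963/273)² = (741443/3822)² = 549737722249/14607684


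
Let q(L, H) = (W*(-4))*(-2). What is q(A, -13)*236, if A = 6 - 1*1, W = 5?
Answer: 9440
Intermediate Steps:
A = 5 (A = 6 - 1 = 5)
q(L, H) = 40 (q(L, H) = (5*(-4))*(-2) = -20*(-2) = 40)
q(A, -13)*236 = 40*236 = 9440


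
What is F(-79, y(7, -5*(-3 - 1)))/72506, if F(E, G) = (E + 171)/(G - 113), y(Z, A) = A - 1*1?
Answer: -23/1703891 ≈ -1.3499e-5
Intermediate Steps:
y(Z, A) = -1 + A (y(Z, A) = A - 1 = -1 + A)
F(E, G) = (171 + E)/(-113 + G)
F(-79, y(7, -5*(-3 - 1)))/72506 = ((171 - 79)/(-113 + (-1 - 5*(-3 - 1))))/72506 = (92/(-113 + (-1 - 5*(-4))))*(1/72506) = (92/(-113 + (-1 + 20)))*(1/72506) = (92/(-113 + 19))*(1/72506) = (92/(-94))*(1/72506) = -1/94*92*(1/72506) = -46/47*1/72506 = -23/1703891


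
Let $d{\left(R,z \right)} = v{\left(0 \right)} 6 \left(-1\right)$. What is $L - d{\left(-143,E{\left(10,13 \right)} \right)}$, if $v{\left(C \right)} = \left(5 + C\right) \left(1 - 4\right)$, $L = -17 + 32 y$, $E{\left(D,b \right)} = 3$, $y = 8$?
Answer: $149$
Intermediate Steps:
$L = 239$ ($L = -17 + 32 \cdot 8 = -17 + 256 = 239$)
$v{\left(C \right)} = -15 - 3 C$ ($v{\left(C \right)} = \left(5 + C\right) \left(-3\right) = -15 - 3 C$)
$d{\left(R,z \right)} = 90$ ($d{\left(R,z \right)} = \left(-15 - 0\right) 6 \left(-1\right) = \left(-15 + 0\right) 6 \left(-1\right) = \left(-15\right) 6 \left(-1\right) = \left(-90\right) \left(-1\right) = 90$)
$L - d{\left(-143,E{\left(10,13 \right)} \right)} = 239 - 90 = 149$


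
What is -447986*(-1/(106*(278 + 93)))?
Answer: 31999/2809 ≈ 11.392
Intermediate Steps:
-447986*(-1/(106*(278 + 93))) = -447986/(371*(-106)) = -447986/(-39326) = -447986*(-1/39326) = 31999/2809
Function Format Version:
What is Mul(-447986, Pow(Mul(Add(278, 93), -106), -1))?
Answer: Rational(31999, 2809) ≈ 11.392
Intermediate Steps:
Mul(-447986, Pow(Mul(Add(278, 93), -106), -1)) = Mul(-447986, Pow(Mul(371, -106), -1)) = Mul(-447986, Pow(-39326, -1)) = Mul(-447986, Rational(-1, 39326)) = Rational(31999, 2809)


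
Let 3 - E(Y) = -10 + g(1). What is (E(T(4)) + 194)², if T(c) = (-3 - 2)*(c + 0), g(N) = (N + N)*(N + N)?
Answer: 41209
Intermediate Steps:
g(N) = 4*N² (g(N) = (2*N)*(2*N) = 4*N²)
T(c) = -5*c
E(Y) = 9 (E(Y) = 3 - (-10 + 4*1²) = 3 - (-10 + 4*1) = 3 - (-10 + 4) = 3 - 1*(-6) = 3 + 6 = 9)
(E(T(4)) + 194)² = (9 + 194)² = 203² = 41209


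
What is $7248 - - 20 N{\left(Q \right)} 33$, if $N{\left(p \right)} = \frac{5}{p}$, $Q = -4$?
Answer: $6423$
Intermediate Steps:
$7248 - - 20 N{\left(Q \right)} 33 = 7248 - - 20 \frac{5}{-4} \cdot 33 = 7248 - - 20 \cdot 5 \left(- \frac{1}{4}\right) 33 = 7248 - \left(-20\right) \left(- \frac{5}{4}\right) 33 = 7248 - 25 \cdot 33 = 7248 - 825 = 6423$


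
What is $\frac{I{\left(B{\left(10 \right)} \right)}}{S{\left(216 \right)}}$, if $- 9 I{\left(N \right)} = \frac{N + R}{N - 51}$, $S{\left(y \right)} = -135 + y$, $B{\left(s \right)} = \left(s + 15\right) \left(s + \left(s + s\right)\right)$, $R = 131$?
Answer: $- \frac{881}{509571} \approx -0.0017289$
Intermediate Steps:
$B{\left(s \right)} = 3 s \left(15 + s\right)$ ($B{\left(s \right)} = \left(15 + s\right) \left(s + 2 s\right) = \left(15 + s\right) 3 s = 3 s \left(15 + s\right)$)
$I{\left(N \right)} = - \frac{131 + N}{9 \left(-51 + N\right)}$ ($I{\left(N \right)} = - \frac{\left(N + 131\right) \frac{1}{N - 51}}{9} = - \frac{\left(131 + N\right) \frac{1}{-51 + N}}{9} = - \frac{\frac{1}{-51 + N} \left(131 + N\right)}{9} = - \frac{131 + N}{9 \left(-51 + N\right)}$)
$\frac{I{\left(B{\left(10 \right)} \right)}}{S{\left(216 \right)}} = \frac{\frac{1}{9} \frac{1}{-51 + 3 \cdot 10 \left(15 + 10\right)} \left(-131 - 3 \cdot 10 \left(15 + 10\right)\right)}{-135 + 216} = \frac{\frac{1}{9} \frac{1}{-51 + 3 \cdot 10 \cdot 25} \left(-131 - 3 \cdot 10 \cdot 25\right)}{81} = \frac{-131 - 750}{9 \left(-51 + 750\right)} \frac{1}{81} = \frac{-131 - 750}{9 \cdot 699} \cdot \frac{1}{81} = \frac{1}{9} \cdot \frac{1}{699} \left(-881\right) \frac{1}{81} = \left(- \frac{881}{6291}\right) \frac{1}{81} = - \frac{881}{509571}$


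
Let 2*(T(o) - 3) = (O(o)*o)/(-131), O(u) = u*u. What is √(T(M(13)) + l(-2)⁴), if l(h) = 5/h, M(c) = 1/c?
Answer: 3*√36651228601/88556 ≈ 6.4856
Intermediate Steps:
O(u) = u²
T(o) = 3 - o³/262 (T(o) = 3 + ((o²*o)/(-131))/2 = 3 + (o³*(-1/131))/2 = 3 + (-o³/131)/2 = 3 - o³/262)
√(T(M(13)) + l(-2)⁴) = √((3 - (1/13)³/262) + (5/(-2))⁴) = √((3 - (1/13)³/262) + (5*(-½))⁴) = √((3 - 1/262*1/2197) + (-5/2)⁴) = √((3 - 1/575614) + 625/16) = √(1726841/575614 + 625/16) = √(193694103/4604912) = 3*√36651228601/88556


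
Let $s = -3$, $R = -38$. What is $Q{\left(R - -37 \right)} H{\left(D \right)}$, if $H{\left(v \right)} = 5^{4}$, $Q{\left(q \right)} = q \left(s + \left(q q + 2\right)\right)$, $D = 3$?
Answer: $0$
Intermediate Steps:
$Q{\left(q \right)} = q \left(-1 + q^{2}\right)$ ($Q{\left(q \right)} = q \left(-3 + \left(q q + 2\right)\right) = q \left(-3 + \left(q^{2} + 2\right)\right) = q \left(-3 + \left(2 + q^{2}\right)\right) = q \left(-1 + q^{2}\right)$)
$H{\left(v \right)} = 625$
$Q{\left(R - -37 \right)} H{\left(D \right)} = \left(\left(-38 - -37\right)^{3} - \left(-38 - -37\right)\right) 625 = \left(\left(-38 + 37\right)^{3} - \left(-38 + 37\right)\right) 625 = \left(\left(-1\right)^{3} - -1\right) 625 = \left(-1 + 1\right) 625 = 0 \cdot 625 = 0$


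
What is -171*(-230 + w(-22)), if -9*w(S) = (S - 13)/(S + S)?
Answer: 1731185/44 ≈ 39345.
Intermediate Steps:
w(S) = -(-13 + S)/(18*S) (w(S) = -(S - 13)/(9*(S + S)) = -(-13 + S)/(9*(2*S)) = -(-13 + S)*1/(2*S)/9 = -(-13 + S)/(18*S))
-171*(-230 + w(-22)) = -171*(-230 + (1/18)*(13 - 1*(-22))/(-22)) = -171*(-230 + (1/18)*(-1/22)*(13 + 22)) = -171*(-230 + (1/18)*(-1/22)*35) = -171*(-230 - 35/396) = -171*(-91115/396) = 1731185/44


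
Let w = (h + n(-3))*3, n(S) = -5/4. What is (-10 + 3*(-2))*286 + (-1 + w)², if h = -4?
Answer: -68727/16 ≈ -4295.4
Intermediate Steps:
n(S) = -5/4 (n(S) = -5*¼ = -5/4)
w = -63/4 (w = (-4 - 5/4)*3 = -21/4*3 = -63/4 ≈ -15.750)
(-10 + 3*(-2))*286 + (-1 + w)² = (-10 + 3*(-2))*286 + (-1 - 63/4)² = (-10 - 6)*286 + (-67/4)² = -16*286 + 4489/16 = -4576 + 4489/16 = -68727/16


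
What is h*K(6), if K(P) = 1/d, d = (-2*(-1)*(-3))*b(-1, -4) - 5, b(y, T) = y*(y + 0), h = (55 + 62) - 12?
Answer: -105/11 ≈ -9.5455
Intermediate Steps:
h = 105 (h = 117 - 12 = 105)
b(y, T) = y² (b(y, T) = y*y = y²)
d = -11 (d = (-2*(-1)*(-3))*(-1)² - 5 = (2*(-3))*1 - 5 = -6*1 - 5 = -6 - 5 = -11)
K(P) = -1/11 (K(P) = 1/(-11) = -1/11)
h*K(6) = 105*(-1/11) = -105/11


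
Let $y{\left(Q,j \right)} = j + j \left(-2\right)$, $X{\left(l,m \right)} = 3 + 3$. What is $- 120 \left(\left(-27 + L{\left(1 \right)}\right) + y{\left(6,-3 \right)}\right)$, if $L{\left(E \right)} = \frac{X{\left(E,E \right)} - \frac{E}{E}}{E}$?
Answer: $2280$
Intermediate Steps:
$X{\left(l,m \right)} = 6$
$y{\left(Q,j \right)} = - j$ ($y{\left(Q,j \right)} = j - 2 j = - j$)
$L{\left(E \right)} = \frac{5}{E}$ ($L{\left(E \right)} = \frac{6 - \frac{E}{E}}{E} = \frac{6 - 1}{E} = \frac{5}{E}$)
$- 120 \left(\left(-27 + L{\left(1 \right)}\right) + y{\left(6,-3 \right)}\right) = - 120 \left(\left(-27 + \frac{5}{1}\right) - -3\right) = - 120 \left(\left(-27 + 5 \cdot 1\right) + 3\right) = - 120 \left(\left(-27 + 5\right) + 3\right) = - 120 \left(-22 + 3\right) = \left(-120\right) \left(-19\right) = 2280$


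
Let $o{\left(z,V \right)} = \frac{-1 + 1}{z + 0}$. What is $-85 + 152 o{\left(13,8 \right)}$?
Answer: $-85$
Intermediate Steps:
$o{\left(z,V \right)} = 0$ ($o{\left(z,V \right)} = \frac{0}{z} = 0$)
$-85 + 152 o{\left(13,8 \right)} = -85 + 152 \cdot 0 = -85 + 0 = -85$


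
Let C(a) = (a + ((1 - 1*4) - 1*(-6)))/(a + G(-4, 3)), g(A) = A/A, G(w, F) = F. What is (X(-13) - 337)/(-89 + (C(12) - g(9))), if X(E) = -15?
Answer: 352/89 ≈ 3.9551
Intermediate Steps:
g(A) = 1
C(a) = 1 (C(a) = (a + ((1 - 1*4) - 1*(-6)))/(a + 3) = (a + ((1 - 4) + 6))/(3 + a) = (a + (-3 + 6))/(3 + a) = (a + 3)/(3 + a) = (3 + a)/(3 + a) = 1)
(X(-13) - 337)/(-89 + (C(12) - g(9))) = (-15 - 337)/(-89 + (1 - 1*1)) = -352/(-89 + (1 - 1)) = -352/(-89 + 0) = -352/(-89) = -352*(-1/89) = 352/89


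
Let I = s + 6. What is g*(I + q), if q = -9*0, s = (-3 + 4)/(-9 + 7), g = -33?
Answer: -363/2 ≈ -181.50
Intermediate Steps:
s = -1/2 (s = 1/(-2) = 1*(-1/2) = -1/2 ≈ -0.50000)
q = 0
I = 11/2 (I = -1/2 + 6 = 11/2 ≈ 5.5000)
g*(I + q) = -33*(11/2 + 0) = -33*11/2 = -363/2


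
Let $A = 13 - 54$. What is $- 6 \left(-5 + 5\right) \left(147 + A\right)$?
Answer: $0$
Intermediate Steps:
$A = -41$
$- 6 \left(-5 + 5\right) \left(147 + A\right) = - 6 \left(-5 + 5\right) \left(147 - 41\right) = \left(-6\right) 0 \cdot 106 = 0 \cdot 106 = 0$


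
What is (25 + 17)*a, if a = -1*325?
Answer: -13650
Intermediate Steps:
a = -325
(25 + 17)*a = (25 + 17)*(-325) = 42*(-325) = -13650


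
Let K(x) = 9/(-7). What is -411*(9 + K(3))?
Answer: -22194/7 ≈ -3170.6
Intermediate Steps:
K(x) = -9/7 (K(x) = 9*(-⅐) = -9/7)
-411*(9 + K(3)) = -411*(9 - 9/7) = -411*54/7 = -22194/7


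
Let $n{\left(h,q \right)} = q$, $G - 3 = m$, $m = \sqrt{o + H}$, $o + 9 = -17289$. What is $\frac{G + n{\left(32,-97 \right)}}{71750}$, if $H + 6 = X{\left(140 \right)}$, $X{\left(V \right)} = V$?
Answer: $- \frac{47}{35875} + \frac{i \sqrt{4291}}{35875} \approx -0.0013101 + 0.0018259 i$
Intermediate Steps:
$o = -17298$ ($o = -9 - 17289 = -17298$)
$H = 134$ ($H = -6 + 140 = 134$)
$m = 2 i \sqrt{4291}$ ($m = \sqrt{-17298 + 134} = \sqrt{-17164} = 2 i \sqrt{4291} \approx 131.01 i$)
$G = 3 + 2 i \sqrt{4291} \approx 3.0 + 131.01 i$
$\frac{G + n{\left(32,-97 \right)}}{71750} = \frac{\left(3 + 2 i \sqrt{4291}\right) - 97}{71750} = \left(-94 + 2 i \sqrt{4291}\right) \frac{1}{71750} = - \frac{47}{35875} + \frac{i \sqrt{4291}}{35875}$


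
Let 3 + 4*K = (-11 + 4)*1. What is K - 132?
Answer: -269/2 ≈ -134.50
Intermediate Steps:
K = -5/2 (K = -3/4 + ((-11 + 4)*1)/4 = -3/4 + (-7*1)/4 = -3/4 + (1/4)*(-7) = -3/4 - 7/4 = -5/2 ≈ -2.5000)
K - 132 = -5/2 - 132 = -269/2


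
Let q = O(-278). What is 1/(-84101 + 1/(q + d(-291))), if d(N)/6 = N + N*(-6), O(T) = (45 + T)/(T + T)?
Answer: -4854113/408235756857 ≈ -1.1890e-5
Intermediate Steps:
O(T) = (45 + T)/(2*T) (O(T) = (45 + T)/((2*T)) = (45 + T)*(1/(2*T)) = (45 + T)/(2*T))
d(N) = -30*N (d(N) = 6*(N + N*(-6)) = 6*(N - 6*N) = 6*(-5*N) = -30*N)
q = 233/556 (q = (½)*(45 - 278)/(-278) = (½)*(-1/278)*(-233) = 233/556 ≈ 0.41906)
1/(-84101 + 1/(q + d(-291))) = 1/(-84101 + 1/(233/556 - 30*(-291))) = 1/(-84101 + 1/(233/556 + 8730)) = 1/(-84101 + 1/(4854113/556)) = 1/(-84101 + 556/4854113) = 1/(-408235756857/4854113) = -4854113/408235756857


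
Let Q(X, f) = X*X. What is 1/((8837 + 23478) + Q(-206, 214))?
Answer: 1/74751 ≈ 1.3378e-5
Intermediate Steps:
Q(X, f) = X²
1/((8837 + 23478) + Q(-206, 214)) = 1/((8837 + 23478) + (-206)²) = 1/(32315 + 42436) = 1/74751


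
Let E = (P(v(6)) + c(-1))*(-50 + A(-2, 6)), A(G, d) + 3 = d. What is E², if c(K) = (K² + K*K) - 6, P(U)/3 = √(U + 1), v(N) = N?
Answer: 174511 - 53016*√7 ≈ 34244.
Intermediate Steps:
A(G, d) = -3 + d
P(U) = 3*√(1 + U) (P(U) = 3*√(U + 1) = 3*√(1 + U))
c(K) = -6 + 2*K² (c(K) = (K² + K²) - 6 = 2*K² - 6 = -6 + 2*K²)
E = 188 - 141*√7 (E = (3*√(1 + 6) + (-6 + 2*(-1)²))*(-50 + (-3 + 6)) = (3*√7 + (-6 + 2*1))*(-50 + 3) = (3*√7 + (-6 + 2))*(-47) = (3*√7 - 4)*(-47) = (-4 + 3*√7)*(-47) = 188 - 141*√7 ≈ -185.05)
E² = (188 - 141*√7)²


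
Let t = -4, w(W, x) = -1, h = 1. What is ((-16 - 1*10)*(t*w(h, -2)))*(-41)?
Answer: 4264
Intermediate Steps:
((-16 - 1*10)*(t*w(h, -2)))*(-41) = ((-16 - 1*10)*(-4*(-1)))*(-41) = ((-16 - 10)*4)*(-41) = -26*4*(-41) = -104*(-41) = 4264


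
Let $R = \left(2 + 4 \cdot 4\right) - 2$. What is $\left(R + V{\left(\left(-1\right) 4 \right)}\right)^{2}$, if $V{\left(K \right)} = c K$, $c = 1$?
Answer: $144$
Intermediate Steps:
$V{\left(K \right)} = K$ ($V{\left(K \right)} = 1 K = K$)
$R = 16$ ($R = \left(2 + 16\right) - 2 = 18 - 2 = 16$)
$\left(R + V{\left(\left(-1\right) 4 \right)}\right)^{2} = \left(16 - 4\right)^{2} = 12^{2} = 144$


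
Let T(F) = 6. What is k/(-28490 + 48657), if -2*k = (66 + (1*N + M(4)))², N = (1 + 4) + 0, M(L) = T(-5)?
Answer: -847/5762 ≈ -0.14700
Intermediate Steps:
M(L) = 6
N = 5 (N = 5 + 0 = 5)
k = -5929/2 (k = -(66 + (1*5 + 6))²/2 = -(66 + (5 + 6))²/2 = -(66 + 11)²/2 = -½*77² = -½*5929 = -5929/2 ≈ -2964.5)
k/(-28490 + 48657) = -5929/(2*(-28490 + 48657)) = -5929/2/20167 = -5929/2*1/20167 = -847/5762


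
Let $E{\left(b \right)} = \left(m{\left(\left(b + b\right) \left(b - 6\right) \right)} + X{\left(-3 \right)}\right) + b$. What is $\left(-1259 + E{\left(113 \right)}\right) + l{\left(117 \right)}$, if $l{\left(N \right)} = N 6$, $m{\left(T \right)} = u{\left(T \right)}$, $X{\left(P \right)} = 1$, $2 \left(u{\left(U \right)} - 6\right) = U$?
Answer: $11654$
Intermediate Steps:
$u{\left(U \right)} = 6 + \frac{U}{2}$
$m{\left(T \right)} = 6 + \frac{T}{2}$
$l{\left(N \right)} = 6 N$
$E{\left(b \right)} = 7 + b + b \left(-6 + b\right)$ ($E{\left(b \right)} = \left(\left(6 + \frac{\left(b + b\right) \left(b - 6\right)}{2}\right) + 1\right) + b = \left(\left(6 + \frac{2 b \left(-6 + b\right)}{2}\right) + 1\right) + b = \left(\left(6 + b \left(-6 + b\right)\right) + 1\right) + b = \left(7 + b \left(-6 + b\right)\right) + b = 7 + b + b \left(-6 + b\right)$)
$\left(-1259 + E{\left(113 \right)}\right) + l{\left(117 \right)} = \left(-1259 + \left(7 + 113 + 113 \left(-6 + 113\right)\right)\right) + 6 \cdot 117 = \left(-1259 + \left(7 + 113 + 113 \cdot 107\right)\right) + 702 = \left(-1259 + \left(7 + 113 + 12091\right)\right) + 702 = \left(-1259 + 12211\right) + 702 = 10952 + 702 = 11654$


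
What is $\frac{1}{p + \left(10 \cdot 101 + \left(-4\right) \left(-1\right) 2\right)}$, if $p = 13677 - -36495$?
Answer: $\frac{1}{51190} \approx 1.9535 \cdot 10^{-5}$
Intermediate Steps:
$p = 50172$ ($p = 13677 + 36495 = 50172$)
$\frac{1}{p + \left(10 \cdot 101 + \left(-4\right) \left(-1\right) 2\right)} = \frac{1}{50172 + \left(10 \cdot 101 + \left(-4\right) \left(-1\right) 2\right)} = \frac{1}{50172 + \left(1010 + 4 \cdot 2\right)} = \frac{1}{50172 + \left(1010 + 8\right)} = \frac{1}{50172 + 1018} = \frac{1}{51190}$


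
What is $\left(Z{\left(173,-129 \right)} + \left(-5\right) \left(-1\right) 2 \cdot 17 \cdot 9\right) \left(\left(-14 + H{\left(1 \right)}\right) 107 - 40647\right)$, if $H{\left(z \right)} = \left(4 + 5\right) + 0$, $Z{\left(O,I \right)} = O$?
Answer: $-70132946$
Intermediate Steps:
$H{\left(z \right)} = 9$ ($H{\left(z \right)} = 9 + 0 = 9$)
$\left(Z{\left(173,-129 \right)} + \left(-5\right) \left(-1\right) 2 \cdot 17 \cdot 9\right) \left(\left(-14 + H{\left(1 \right)}\right) 107 - 40647\right) = \left(173 + \left(-5\right) \left(-1\right) 2 \cdot 17 \cdot 9\right) \left(\left(-14 + 9\right) 107 - 40647\right) = \left(173 + 5 \cdot 2 \cdot 17 \cdot 9\right) \left(\left(-5\right) 107 - 40647\right) = \left(173 + 10 \cdot 17 \cdot 9\right) \left(-535 - 40647\right) = \left(173 + 170 \cdot 9\right) \left(-41182\right) = \left(173 + 1530\right) \left(-41182\right) = 1703 \left(-41182\right) = -70132946$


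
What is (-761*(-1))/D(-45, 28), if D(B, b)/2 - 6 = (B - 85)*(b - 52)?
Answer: 761/6252 ≈ 0.12172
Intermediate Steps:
D(B, b) = 12 + 2*(-85 + B)*(-52 + b) (D(B, b) = 12 + 2*((B - 85)*(b - 52)) = 12 + 2*((-85 + B)*(-52 + b)) = 12 + 2*(-85 + B)*(-52 + b))
(-761*(-1))/D(-45, 28) = (-761*(-1))/(8852 - 170*28 - 104*(-45) + 2*(-45)*28) = 761/(8852 - 4760 + 4680 - 2520) = 761/6252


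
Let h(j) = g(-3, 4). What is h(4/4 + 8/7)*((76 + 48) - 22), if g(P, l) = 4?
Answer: 408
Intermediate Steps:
h(j) = 4
h(4/4 + 8/7)*((76 + 48) - 22) = 4*((76 + 48) - 22) = 4*(124 - 22) = 4*102 = 408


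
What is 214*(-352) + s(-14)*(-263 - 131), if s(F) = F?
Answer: -69812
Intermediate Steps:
214*(-352) + s(-14)*(-263 - 131) = 214*(-352) - 14*(-263 - 131) = -75328 - 14*(-394) = -75328 + 5516 = -69812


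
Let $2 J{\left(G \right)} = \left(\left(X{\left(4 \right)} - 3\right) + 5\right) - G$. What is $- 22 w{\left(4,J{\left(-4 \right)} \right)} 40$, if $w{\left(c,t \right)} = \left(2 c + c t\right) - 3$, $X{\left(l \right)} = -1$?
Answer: $-13200$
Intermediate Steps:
$J{\left(G \right)} = \frac{1}{2} - \frac{G}{2}$ ($J{\left(G \right)} = \frac{\left(\left(-1 - 3\right) + 5\right) - G}{2} = \frac{\left(-4 + 5\right) - G}{2} = \frac{1 - G}{2} = \frac{1}{2} - \frac{G}{2}$)
$w{\left(c,t \right)} = -3 + 2 c + c t$
$- 22 w{\left(4,J{\left(-4 \right)} \right)} 40 = - 22 \left(-3 + 2 \cdot 4 + 4 \left(\frac{1}{2} - -2\right)\right) 40 = - 22 \left(-3 + 8 + 4 \left(\frac{1}{2} + 2\right)\right) 40 = - 22 \left(-3 + 8 + 4 \cdot \frac{5}{2}\right) 40 = - 22 \left(-3 + 8 + 10\right) 40 = \left(-22\right) 15 \cdot 40 = \left(-330\right) 40 = -13200$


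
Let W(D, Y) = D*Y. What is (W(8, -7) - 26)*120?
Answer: -9840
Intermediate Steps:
(W(8, -7) - 26)*120 = (8*(-7) - 26)*120 = (-56 - 26)*120 = -82*120 = -9840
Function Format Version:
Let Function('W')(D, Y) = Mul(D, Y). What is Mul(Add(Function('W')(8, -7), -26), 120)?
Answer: -9840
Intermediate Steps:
Mul(Add(Function('W')(8, -7), -26), 120) = Mul(Add(Mul(8, -7), -26), 120) = Mul(Add(-56, -26), 120) = Mul(-82, 120) = -9840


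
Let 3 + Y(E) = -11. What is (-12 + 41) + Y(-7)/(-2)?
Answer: 36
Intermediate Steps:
Y(E) = -14 (Y(E) = -3 - 11 = -14)
(-12 + 41) + Y(-7)/(-2) = (-12 + 41) - 14/(-2) = 29 - ½*(-14) = 29 + 7 = 36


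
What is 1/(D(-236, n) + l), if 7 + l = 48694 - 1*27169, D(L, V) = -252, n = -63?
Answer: 1/21266 ≈ 4.7023e-5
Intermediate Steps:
l = 21518 (l = -7 + (48694 - 1*27169) = -7 + (48694 - 27169) = -7 + 21525 = 21518)
1/(D(-236, n) + l) = 1/(-252 + 21518) = 1/21266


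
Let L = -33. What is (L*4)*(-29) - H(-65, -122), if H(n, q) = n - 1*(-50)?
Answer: 3843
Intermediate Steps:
H(n, q) = 50 + n (H(n, q) = n + 50 = 50 + n)
(L*4)*(-29) - H(-65, -122) = -33*4*(-29) - (50 - 65) = -132*(-29) - 1*(-15) = 3828 + 15 = 3843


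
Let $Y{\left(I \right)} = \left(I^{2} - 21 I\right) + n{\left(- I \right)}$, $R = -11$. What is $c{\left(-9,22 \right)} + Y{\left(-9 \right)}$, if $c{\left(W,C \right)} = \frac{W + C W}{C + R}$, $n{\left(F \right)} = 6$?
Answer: $\frac{2829}{11} \approx 257.18$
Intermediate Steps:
$Y{\left(I \right)} = 6 + I^{2} - 21 I$ ($Y{\left(I \right)} = \left(I^{2} - 21 I\right) + 6 = 6 + I^{2} - 21 I$)
$c{\left(W,C \right)} = \frac{W + C W}{-11 + C}$ ($c{\left(W,C \right)} = \frac{W + C W}{C - 11} = \frac{W + C W}{-11 + C}$)
$c{\left(-9,22 \right)} + Y{\left(-9 \right)} = - \frac{9 \left(1 + 22\right)}{-11 + 22} + \left(6 + \left(-9\right)^{2} - -189\right) = \left(-9\right) \frac{1}{11} \cdot 23 + \left(6 + 81 + 189\right) = \left(-9\right) \frac{1}{11} \cdot 23 + 276 = - \frac{207}{11} + 276 = \frac{2829}{11}$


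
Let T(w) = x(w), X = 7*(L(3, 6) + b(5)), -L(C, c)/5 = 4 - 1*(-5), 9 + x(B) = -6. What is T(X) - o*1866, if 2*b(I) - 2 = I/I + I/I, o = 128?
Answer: -238863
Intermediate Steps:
x(B) = -15 (x(B) = -9 - 6 = -15)
b(I) = 2 (b(I) = 1 + (I/I + I/I)/2 = 1 + (1 + 1)/2 = 1 + (½)*2 = 1 + 1 = 2)
L(C, c) = -45 (L(C, c) = -5*(4 - 1*(-5)) = -5*(4 + 5) = -5*9 = -45)
X = -301 (X = 7*(-45 + 2) = 7*(-43) = -301)
T(w) = -15
T(X) - o*1866 = -15 - 128*1866 = -15 - 1*238848 = -15 - 238848 = -238863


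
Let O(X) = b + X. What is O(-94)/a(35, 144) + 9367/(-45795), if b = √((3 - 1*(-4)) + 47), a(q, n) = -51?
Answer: 1275671/778515 - √6/17 ≈ 1.4945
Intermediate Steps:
b = 3*√6 (b = √((3 + 4) + 47) = √(7 + 47) = √54 = 3*√6 ≈ 7.3485)
O(X) = X + 3*√6 (O(X) = 3*√6 + X = X + 3*√6)
O(-94)/a(35, 144) + 9367/(-45795) = (-94 + 3*√6)/(-51) + 9367/(-45795) = (-94 + 3*√6)*(-1/51) + 9367*(-1/45795) = (94/51 - √6/17) - 9367/45795 = 1275671/778515 - √6/17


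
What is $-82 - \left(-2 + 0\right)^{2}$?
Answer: $-86$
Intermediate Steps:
$-82 - \left(-2 + 0\right)^{2} = -82 - \left(-2\right)^{2} = -82 - 4 = -86$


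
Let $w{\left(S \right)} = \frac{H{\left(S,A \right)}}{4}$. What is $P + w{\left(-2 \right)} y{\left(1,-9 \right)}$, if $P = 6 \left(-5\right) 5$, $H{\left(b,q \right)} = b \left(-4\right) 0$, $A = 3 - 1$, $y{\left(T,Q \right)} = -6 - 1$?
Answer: $-150$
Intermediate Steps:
$y{\left(T,Q \right)} = -7$ ($y{\left(T,Q \right)} = -6 - 1 = -7$)
$A = 2$ ($A = 3 - 1 = 2$)
$H{\left(b,q \right)} = 0$ ($H{\left(b,q \right)} = - 4 b 0 = 0$)
$w{\left(S \right)} = 0$ ($w{\left(S \right)} = \frac{0}{4} = 0 \cdot \frac{1}{4} = 0$)
$P = -150$ ($P = \left(-30\right) 5 = -150$)
$P + w{\left(-2 \right)} y{\left(1,-9 \right)} = -150 + 0 \left(-7\right) = -150 + 0 = -150$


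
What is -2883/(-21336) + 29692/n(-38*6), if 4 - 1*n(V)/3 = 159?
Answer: -210722639/3307080 ≈ -63.719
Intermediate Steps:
n(V) = -465 (n(V) = 12 - 3*159 = 12 - 477 = -465)
-2883/(-21336) + 29692/n(-38*6) = -2883/(-21336) + 29692/(-465) = -2883*(-1/21336) + 29692*(-1/465) = 961/7112 - 29692/465 = -210722639/3307080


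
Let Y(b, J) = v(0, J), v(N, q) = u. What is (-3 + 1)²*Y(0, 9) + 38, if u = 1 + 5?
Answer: 62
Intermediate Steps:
u = 6
v(N, q) = 6
Y(b, J) = 6
(-3 + 1)²*Y(0, 9) + 38 = (-3 + 1)²*6 + 38 = (-2)²*6 + 38 = 4*6 + 38 = 24 + 38 = 62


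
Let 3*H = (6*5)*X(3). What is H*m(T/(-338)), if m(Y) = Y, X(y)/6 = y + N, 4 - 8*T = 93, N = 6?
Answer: 12015/676 ≈ 17.774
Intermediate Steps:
T = -89/8 (T = ½ - ⅛*93 = ½ - 93/8 = -89/8 ≈ -11.125)
X(y) = 36 + 6*y (X(y) = 6*(y + 6) = 6*(6 + y) = 36 + 6*y)
H = 540 (H = ((6*5)*(36 + 6*3))/3 = (30*(36 + 18))/3 = (30*54)/3 = (⅓)*1620 = 540)
H*m(T/(-338)) = 540*(-89/8/(-338)) = 540*(-89/8*(-1/338)) = 540*(89/2704) = 12015/676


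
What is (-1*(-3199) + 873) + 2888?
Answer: 6960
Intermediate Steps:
(-1*(-3199) + 873) + 2888 = (3199 + 873) + 2888 = 4072 + 2888 = 6960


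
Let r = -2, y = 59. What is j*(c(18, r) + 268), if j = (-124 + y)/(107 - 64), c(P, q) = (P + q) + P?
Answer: -19630/43 ≈ -456.51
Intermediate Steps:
c(P, q) = q + 2*P
j = -65/43 (j = (-124 + 59)/(107 - 64) = -65/43 ≈ -1.5116)
j*(c(18, r) + 268) = -65*((-2 + 2*18) + 268)/43 = -65*((-2 + 36) + 268)/43 = -65*(34 + 268)/43 = -65/43*302 = -19630/43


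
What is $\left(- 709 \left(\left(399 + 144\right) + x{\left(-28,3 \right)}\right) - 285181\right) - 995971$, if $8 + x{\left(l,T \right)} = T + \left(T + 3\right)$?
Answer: $-1666848$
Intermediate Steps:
$x{\left(l,T \right)} = -5 + 2 T$ ($x{\left(l,T \right)} = -8 + \left(T + \left(T + 3\right)\right) = -8 + \left(T + \left(3 + T\right)\right) = -8 + \left(3 + 2 T\right) = -5 + 2 T$)
$\left(- 709 \left(\left(399 + 144\right) + x{\left(-28,3 \right)}\right) - 285181\right) - 995971 = \left(- 709 \left(\left(399 + 144\right) + \left(-5 + 2 \cdot 3\right)\right) - 285181\right) - 995971 = \left(- 709 \left(543 + \left(-5 + 6\right)\right) - 285181\right) - 995971 = \left(- 709 \left(543 + 1\right) - 285181\right) - 995971 = \left(\left(-709\right) 544 - 285181\right) - 995971 = \left(-385696 - 285181\right) - 995971 = -670877 - 995971 = -1666848$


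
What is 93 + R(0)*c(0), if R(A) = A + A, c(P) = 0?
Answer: 93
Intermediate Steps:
R(A) = 2*A
93 + R(0)*c(0) = 93 + (2*0)*0 = 93 + 0*0 = 93 + 0 = 93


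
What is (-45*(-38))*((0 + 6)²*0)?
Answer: 0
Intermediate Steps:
(-45*(-38))*((0 + 6)²*0) = 1710*(6²*0) = 1710*(36*0) = 1710*0 = 0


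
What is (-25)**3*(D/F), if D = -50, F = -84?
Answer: -390625/42 ≈ -9300.6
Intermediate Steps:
(-25)**3*(D/F) = (-25)**3*(-50/(-84)) = -(-781250)*(-1)/84 = -15625*25/42 = -390625/42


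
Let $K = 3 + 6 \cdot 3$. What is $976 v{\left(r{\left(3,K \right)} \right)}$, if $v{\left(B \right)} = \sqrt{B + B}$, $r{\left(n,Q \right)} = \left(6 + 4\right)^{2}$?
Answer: $9760 \sqrt{2} \approx 13803.0$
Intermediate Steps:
$K = 21$ ($K = 3 + 18 = 21$)
$r{\left(n,Q \right)} = 100$ ($r{\left(n,Q \right)} = 10^{2} = 100$)
$v{\left(B \right)} = \sqrt{2} \sqrt{B}$ ($v{\left(B \right)} = \sqrt{2 B} = \sqrt{2} \sqrt{B}$)
$976 v{\left(r{\left(3,K \right)} \right)} = 976 \sqrt{2} \sqrt{100} = 976 \sqrt{2} \cdot 10 = 976 \cdot 10 \sqrt{2} = 9760 \sqrt{2}$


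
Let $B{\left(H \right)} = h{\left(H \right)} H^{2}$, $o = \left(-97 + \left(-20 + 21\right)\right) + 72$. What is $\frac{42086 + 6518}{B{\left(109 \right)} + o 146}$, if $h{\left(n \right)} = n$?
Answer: $\frac{48604}{1291525} \approx 0.037633$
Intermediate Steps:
$o = -24$ ($o = \left(-97 + 1\right) + 72 = -96 + 72 = -24$)
$B{\left(H \right)} = H^{3}$ ($B{\left(H \right)} = H H^{2} = H^{3}$)
$\frac{42086 + 6518}{B{\left(109 \right)} + o 146} = \frac{42086 + 6518}{109^{3} - 3504} = \frac{48604}{1295029 - 3504} = \frac{48604}{1291525}$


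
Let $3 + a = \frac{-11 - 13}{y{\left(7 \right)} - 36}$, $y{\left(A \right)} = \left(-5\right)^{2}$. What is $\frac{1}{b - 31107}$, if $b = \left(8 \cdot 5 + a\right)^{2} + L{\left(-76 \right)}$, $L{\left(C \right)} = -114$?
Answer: $- \frac{121}{3591980} \approx -3.3686 \cdot 10^{-5}$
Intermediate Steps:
$y{\left(A \right)} = 25$
$a = - \frac{9}{11}$ ($a = -3 + \frac{-11 - 13}{25 - 36} = -3 - \frac{24}{-11} = -3 - - \frac{24}{11} = -3 + \frac{24}{11} = - \frac{9}{11} \approx -0.81818$)
$b = \frac{171967}{121}$ ($b = \left(8 \cdot 5 - \frac{9}{11}\right)^{2} - 114 = \left(40 - \frac{9}{11}\right)^{2} - 114 = \left(\frac{431}{11}\right)^{2} - 114 = \frac{185761}{121} - 114 = \frac{171967}{121} \approx 1421.2$)
$\frac{1}{b - 31107} = \frac{1}{\frac{171967}{121} - 31107} = \frac{1}{- \frac{3591980}{121}} = - \frac{121}{3591980}$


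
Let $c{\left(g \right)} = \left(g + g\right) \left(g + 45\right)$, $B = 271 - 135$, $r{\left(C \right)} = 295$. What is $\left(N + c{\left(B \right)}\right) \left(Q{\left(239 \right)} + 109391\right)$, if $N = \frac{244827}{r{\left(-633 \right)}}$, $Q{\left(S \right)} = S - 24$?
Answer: $\frac{1618690672802}{295} \approx 5.4871 \cdot 10^{9}$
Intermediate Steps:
$B = 136$
$Q{\left(S \right)} = -24 + S$ ($Q{\left(S \right)} = S - 24 = -24 + S$)
$N = \frac{244827}{295} \approx 829.92$
$c{\left(g \right)} = 2 g \left(45 + g\right)$
$\left(N + c{\left(B \right)}\right) \left(Q{\left(239 \right)} + 109391\right) = \left(\frac{244827}{295} + 2 \cdot 136 \left(45 + 136\right)\right) \left(\left(-24 + 239\right) + 109391\right) = \left(\frac{244827}{295} + 2 \cdot 136 \cdot 181\right) \left(215 + 109391\right) = \left(\frac{244827}{295} + 49232\right) 109606 = \frac{14768267}{295} \cdot 109606 = \frac{1618690672802}{295}$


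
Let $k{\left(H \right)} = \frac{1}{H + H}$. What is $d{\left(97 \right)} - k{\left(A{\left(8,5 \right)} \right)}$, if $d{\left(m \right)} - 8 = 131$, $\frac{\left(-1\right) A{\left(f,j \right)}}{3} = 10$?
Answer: $\frac{8341}{60} \approx 139.02$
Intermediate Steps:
$A{\left(f,j \right)} = -30$ ($A{\left(f,j \right)} = \left(-3\right) 10 = -30$)
$d{\left(m \right)} = 139$ ($d{\left(m \right)} = 8 + 131 = 139$)
$k{\left(H \right)} = \frac{1}{2 H}$
$d{\left(97 \right)} - k{\left(A{\left(8,5 \right)} \right)} = 139 - \frac{1}{2 \left(-30\right)} = 139 - \frac{1}{2} \left(- \frac{1}{30}\right) = 139 - - \frac{1}{60} = 139 + \frac{1}{60} = \frac{8341}{60}$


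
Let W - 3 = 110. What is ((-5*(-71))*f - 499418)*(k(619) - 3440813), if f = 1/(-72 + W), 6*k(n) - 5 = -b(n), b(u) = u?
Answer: 70455435686706/41 ≈ 1.7184e+12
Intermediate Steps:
W = 113 (W = 3 + 110 = 113)
k(n) = ⅚ - n/6 (k(n) = ⅚ + (-n)/6 = ⅚ - n/6)
f = 1/41 (f = 1/(-72 + 113) = 1/41 ≈ 0.024390)
((-5*(-71))*f - 499418)*(k(619) - 3440813) = (-5*(-71)*(1/41) - 499418)*((⅚ - ⅙*619) - 3440813) = (355*(1/41) - 499418)*((⅚ - 619/6) - 3440813) = (355/41 - 499418)*(-307/3 - 3440813) = -20475783/41*(-10322746/3) = 70455435686706/41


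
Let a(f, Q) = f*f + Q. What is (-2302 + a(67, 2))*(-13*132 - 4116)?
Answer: -12766248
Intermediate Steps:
a(f, Q) = Q + f² (a(f, Q) = f² + Q = Q + f²)
(-2302 + a(67, 2))*(-13*132 - 4116) = (-2302 + (2 + 67²))*(-13*132 - 4116) = (-2302 + (2 + 4489))*(-1716 - 4116) = (-2302 + 4491)*(-5832) = 2189*(-5832) = -12766248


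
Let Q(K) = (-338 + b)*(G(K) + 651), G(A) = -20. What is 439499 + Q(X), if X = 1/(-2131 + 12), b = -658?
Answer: -188977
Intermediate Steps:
X = -1/2119 (X = 1/(-2119) = -1/2119 ≈ -0.00047192)
Q(K) = -628476 (Q(K) = (-338 - 658)*(-20 + 651) = -996*631 = -628476)
439499 + Q(X) = 439499 - 628476 = -188977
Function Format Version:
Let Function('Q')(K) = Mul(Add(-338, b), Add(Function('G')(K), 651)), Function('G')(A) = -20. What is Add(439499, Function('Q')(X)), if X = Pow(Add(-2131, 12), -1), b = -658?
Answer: -188977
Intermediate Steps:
X = Rational(-1, 2119) (X = Pow(-2119, -1) = Rational(-1, 2119) ≈ -0.00047192)
Function('Q')(K) = -628476 (Function('Q')(K) = Mul(Add(-338, -658), Add(-20, 651)) = Mul(-996, 631) = -628476)
Add(439499, Function('Q')(X)) = Add(439499, -628476) = -188977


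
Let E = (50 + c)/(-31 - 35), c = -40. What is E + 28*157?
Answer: 145063/33 ≈ 4395.9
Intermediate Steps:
E = -5/33 (E = (50 - 40)/(-31 - 35) = 10/(-66) = 10*(-1/66) = -5/33 ≈ -0.15152)
E + 28*157 = -5/33 + 28*157 = -5/33 + 4396 = 145063/33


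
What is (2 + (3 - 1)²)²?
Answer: 36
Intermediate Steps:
(2 + (3 - 1)²)² = (2 + 2²)² = (2 + 4)² = 6² = 36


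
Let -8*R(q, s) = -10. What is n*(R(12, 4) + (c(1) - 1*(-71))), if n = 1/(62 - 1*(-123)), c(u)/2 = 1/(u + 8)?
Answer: 2609/6660 ≈ 0.39174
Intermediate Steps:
R(q, s) = 5/4 (R(q, s) = -1/8*(-10) = 5/4)
c(u) = 2/(8 + u) (c(u) = 2/(u + 8) = 2/(8 + u))
n = 1/185 (n = 1/(62 + 123) = 1/185 ≈ 0.0054054)
n*(R(12, 4) + (c(1) - 1*(-71))) = (5/4 + (2/(8 + 1) - 1*(-71)))/185 = (5/4 + (2/9 + 71))/185 = (5/4 + 641/9)/185 = (1/185)*(2609/36) = 2609/6660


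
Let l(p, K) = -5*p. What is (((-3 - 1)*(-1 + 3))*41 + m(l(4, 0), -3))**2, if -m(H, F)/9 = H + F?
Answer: 14641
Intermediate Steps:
m(H, F) = -9*F - 9*H (m(H, F) = -9*(H + F) = -9*(F + H) = -9*F - 9*H)
(((-3 - 1)*(-1 + 3))*41 + m(l(4, 0), -3))**2 = (((-3 - 1)*(-1 + 3))*41 + (-9*(-3) - (-45)*4))**2 = (-4*2*41 + (27 - 9*(-20)))**2 = (-8*41 + (27 + 180))**2 = (-328 + 207)**2 = (-121)**2 = 14641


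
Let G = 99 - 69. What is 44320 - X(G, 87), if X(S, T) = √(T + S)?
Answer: 44320 - 3*√13 ≈ 44309.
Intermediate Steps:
G = 30
X(S, T) = √(S + T)
44320 - X(G, 87) = 44320 - √(30 + 87) = 44320 - √117 = 44320 - 3*√13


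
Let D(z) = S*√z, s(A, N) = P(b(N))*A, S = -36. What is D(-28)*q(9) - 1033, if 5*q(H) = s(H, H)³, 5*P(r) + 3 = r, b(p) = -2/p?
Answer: -1033 + 1756008*I*√7/625 ≈ -1033.0 + 7433.5*I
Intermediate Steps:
P(r) = -⅗ + r/5
s(A, N) = A*(-⅗ - 2/(5*N)) (s(A, N) = (-⅗ + (-2/N)/5)*A = (-⅗ - 2/(5*N))*A = A*(-⅗ - 2/(5*N)))
D(z) = -36*√z
q(H) = (-⅖ - 3*H/5)³/5 (q(H) = (-H*(2 + 3*H)/(5*H))³/5 = (-⅖ - 3*H/5)³/5)
D(-28)*q(9) - 1033 = (-72*I*√7)*(-(2 + 3*9)³/625) - 1033 = (-72*I*√7)*(-(2 + 27)³/625) - 1033 = (-72*I*√7)*(-1/625*29³) - 1033 = (-72*I*√7)*(-1/625*24389) - 1033 = -72*I*√7*(-24389/625) - 1033 = 1756008*I*√7/625 - 1033 = -1033 + 1756008*I*√7/625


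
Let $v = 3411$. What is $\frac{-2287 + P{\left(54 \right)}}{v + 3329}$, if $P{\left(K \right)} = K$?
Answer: $- \frac{2233}{6740} \approx -0.33131$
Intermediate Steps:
$\frac{-2287 + P{\left(54 \right)}}{v + 3329} = \frac{-2287 + 54}{3411 + 3329} = - \frac{2233}{6740}$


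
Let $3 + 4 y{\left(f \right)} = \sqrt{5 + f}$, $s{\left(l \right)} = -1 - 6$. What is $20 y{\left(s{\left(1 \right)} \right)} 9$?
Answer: $-135 + 45 i \sqrt{2} \approx -135.0 + 63.64 i$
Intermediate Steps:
$s{\left(l \right)} = -7$ ($s{\left(l \right)} = -1 - 6 = -7$)
$y{\left(f \right)} = - \frac{3}{4} + \frac{\sqrt{5 + f}}{4}$
$20 y{\left(s{\left(1 \right)} \right)} 9 = 20 \left(- \frac{3}{4} + \frac{\sqrt{5 - 7}}{4}\right) 9 = 20 \left(- \frac{3}{4} + \frac{\sqrt{-2}}{4}\right) 9 = 20 \left(- \frac{3}{4} + \frac{i \sqrt{2}}{4}\right) 9 = \left(-15 + 5 i \sqrt{2}\right) 9 = -135 + 45 i \sqrt{2}$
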